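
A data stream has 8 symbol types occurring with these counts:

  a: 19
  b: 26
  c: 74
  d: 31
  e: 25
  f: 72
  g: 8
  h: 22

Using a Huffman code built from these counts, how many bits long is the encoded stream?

Build the Huffman tree bottom-up:
combine g(8), a(19) → 27
combine h(22), e(25) → 47
combine b(26), 27 → 53
combine d(31), 47 → 78
combine 53, f(72) → 125
combine c(74), 78 → 152
combine 125, 152 → 277
The encoded length is the sum of every internal node's weight: 27 + 47 + 53 + 78 + 125 + 152 + 277 = 759 bits.

759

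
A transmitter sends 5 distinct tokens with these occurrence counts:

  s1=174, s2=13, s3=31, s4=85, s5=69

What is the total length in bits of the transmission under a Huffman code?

727

Greedily combine the two least-frequent nodes:
merge s2(13) and s3(31): 44
merge 44 and s5(69): 113
merge s4(85) and 113: 198
merge s1(174) and 198: 372
The encoded length is the sum of every internal node's weight: 44 + 113 + 198 + 372 = 727 bits.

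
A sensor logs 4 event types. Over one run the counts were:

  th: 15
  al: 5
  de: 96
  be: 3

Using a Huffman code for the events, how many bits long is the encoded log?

Merge the two smallest weights repeatedly:
merge be(3) and al(5): 8
merge 8 and th(15): 23
merge 23 and de(96): 119
Total encoded bits = sum of merged weights = 8 + 23 + 119 = 150.

150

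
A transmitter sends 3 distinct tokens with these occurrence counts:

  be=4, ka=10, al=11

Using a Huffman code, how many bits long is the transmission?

Build the Huffman tree bottom-up:
be(4) + ka(10) → 14
al(11) + 14 → 25
The encoded length is the sum of every internal node's weight: 14 + 25 = 39 bits.

39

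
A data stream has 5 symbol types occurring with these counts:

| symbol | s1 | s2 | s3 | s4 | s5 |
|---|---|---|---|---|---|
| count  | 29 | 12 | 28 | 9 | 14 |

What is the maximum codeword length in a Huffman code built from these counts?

Merge the two lowest-weight nodes at each step:
s4(9) + s2(12) → 21
s5(14) + 21 → 35
s3(28) + s1(29) → 57
35 + 57 → 92
Maximum depth reached is 3.

3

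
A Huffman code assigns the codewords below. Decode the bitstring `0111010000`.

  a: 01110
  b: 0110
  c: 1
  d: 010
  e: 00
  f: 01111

Read left to right; each codeword is recognised as soon as it completes (prefix code):
  01110→a | 1→c | 00→e | 00→e
Decoded message: acee

acee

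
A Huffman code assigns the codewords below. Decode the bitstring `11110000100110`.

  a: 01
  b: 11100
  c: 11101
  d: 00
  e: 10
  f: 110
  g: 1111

gddeae

Read left to right; each codeword is recognised as soon as it completes (prefix code):
  1111→g | 00→d | 00→d | 10→e | 01→a | 10→e
Decoded message: gddeae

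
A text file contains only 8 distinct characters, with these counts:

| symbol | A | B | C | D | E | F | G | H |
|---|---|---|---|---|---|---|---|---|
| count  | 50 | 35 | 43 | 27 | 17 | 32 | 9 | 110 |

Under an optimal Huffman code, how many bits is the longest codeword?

4

Merge the two lowest-weight nodes at each step:
G(9) + E(17) → 26
26 + D(27) → 53
F(32) + B(35) → 67
C(43) + A(50) → 93
53 + 67 → 120
93 + H(110) → 203
120 + 203 → 323
Maximum depth reached is 4.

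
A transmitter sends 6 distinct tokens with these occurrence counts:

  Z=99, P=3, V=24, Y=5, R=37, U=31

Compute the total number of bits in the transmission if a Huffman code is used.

Greedily combine the two least-frequent nodes:
combine P(3), Y(5) → 8
combine 8, V(24) → 32
combine U(31), 32 → 63
combine R(37), 63 → 100
combine Z(99), 100 → 199
The encoded length is the sum of every internal node's weight: 8 + 32 + 63 + 100 + 199 = 402 bits.

402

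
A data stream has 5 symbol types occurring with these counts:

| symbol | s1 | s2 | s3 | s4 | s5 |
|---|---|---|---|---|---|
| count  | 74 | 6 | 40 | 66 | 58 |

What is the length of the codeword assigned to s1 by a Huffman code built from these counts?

Build the tree from the bottom:
merge s2(6) and s3(40): 46
merge 46 and s5(58): 104
merge s4(66) and s1(74): 140
merge 104 and 140: 244
s1's leaf is at depth 2, giving a 2-bit codeword.

2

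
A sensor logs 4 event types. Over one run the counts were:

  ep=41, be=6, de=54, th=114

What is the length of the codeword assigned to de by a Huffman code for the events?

Huffman merges, smallest pair first:
merge be(6) and ep(41): 47
merge 47 and de(54): 101
merge 101 and th(114): 215
de sits 2 levels below the root, so its codeword is 2 bits.

2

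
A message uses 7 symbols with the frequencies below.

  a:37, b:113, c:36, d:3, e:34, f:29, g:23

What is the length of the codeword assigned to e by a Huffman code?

Build the tree from the bottom:
d(3) + g(23) → 26
26 + f(29) → 55
e(34) + c(36) → 70
a(37) + 55 → 92
70 + 92 → 162
b(113) + 162 → 275
e's leaf is at depth 3, giving a 3-bit codeword.

3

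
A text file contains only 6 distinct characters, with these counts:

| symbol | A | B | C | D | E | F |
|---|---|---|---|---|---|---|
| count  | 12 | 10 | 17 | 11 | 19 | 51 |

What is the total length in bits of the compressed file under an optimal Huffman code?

Greedily combine the two least-frequent nodes:
combine B(10), D(11) → 21
combine A(12), C(17) → 29
combine E(19), 21 → 40
combine 29, 40 → 69
combine F(51), 69 → 120
Each symbol's bit-cost is frequency × depth; summing gives 279 bits (equivalently 21 + 29 + 40 + 69 + 120).

279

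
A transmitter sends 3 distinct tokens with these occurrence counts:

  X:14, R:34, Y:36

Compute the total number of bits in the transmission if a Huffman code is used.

132

Merge the two smallest weights repeatedly:
X(14) + R(34) → 48
Y(36) + 48 → 84
Total encoded bits = sum of merged weights = 48 + 84 = 132.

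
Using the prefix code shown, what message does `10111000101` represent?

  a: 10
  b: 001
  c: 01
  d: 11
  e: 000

Read left to right; each codeword is recognised as soon as it completes (prefix code):
  10→a | 11→d | 10→a | 001→b | 01→c
Decoded message: adabc

adabc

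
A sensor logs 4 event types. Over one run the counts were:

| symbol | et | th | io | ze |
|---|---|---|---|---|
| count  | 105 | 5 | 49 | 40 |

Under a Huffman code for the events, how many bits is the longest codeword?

Merge the two lowest-weight nodes at each step:
combine th(5), ze(40) → 45
combine 45, io(49) → 94
combine 94, et(105) → 199
Maximum depth reached is 3.

3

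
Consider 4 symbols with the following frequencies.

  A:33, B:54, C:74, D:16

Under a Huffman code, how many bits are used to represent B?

Huffman merges, smallest pair first:
combine D(16), A(33) → 49
combine 49, B(54) → 103
combine C(74), 103 → 177
B sits 2 levels below the root, so its codeword is 2 bits.

2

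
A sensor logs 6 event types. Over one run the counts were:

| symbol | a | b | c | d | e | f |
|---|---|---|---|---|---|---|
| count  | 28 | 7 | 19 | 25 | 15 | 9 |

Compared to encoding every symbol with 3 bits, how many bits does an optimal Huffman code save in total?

56

Fixed-length: 3 bits × 103 symbols = 309 bits.
Huffman merges:
b(7) + f(9) → 16
e(15) + 16 → 31
c(19) + d(25) → 44
a(28) + 31 → 59
44 + 59 → 103
Huffman total = 16 + 31 + 44 + 59 + 103 = 253 bits.
Saving = 309 − 253 = 56 bits.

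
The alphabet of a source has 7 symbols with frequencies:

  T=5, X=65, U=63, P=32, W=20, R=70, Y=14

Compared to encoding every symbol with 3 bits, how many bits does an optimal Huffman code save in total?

140

Fixed-length: 3 bits × 269 symbols = 807 bits.
Huffman merges:
merge T(5) and Y(14): 19
merge 19 and W(20): 39
merge P(32) and 39: 71
merge U(63) and X(65): 128
merge R(70) and 71: 141
merge 128 and 141: 269
Huffman total = 19 + 39 + 71 + 128 + 141 + 269 = 667 bits.
Saving = 807 − 667 = 140 bits.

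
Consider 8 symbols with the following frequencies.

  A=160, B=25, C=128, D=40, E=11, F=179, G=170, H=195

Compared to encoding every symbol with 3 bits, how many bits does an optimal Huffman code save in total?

Fixed-length: 3 bits × 908 symbols = 2724 bits.
Huffman merges:
merge E(11) and B(25): 36
merge 36 and D(40): 76
merge 76 and C(128): 204
merge A(160) and G(170): 330
merge F(179) and H(195): 374
merge 204 and 330: 534
merge 374 and 534: 908
Huffman total = 36 + 76 + 204 + 330 + 374 + 534 + 908 = 2462 bits.
Saving = 2724 − 2462 = 262 bits.

262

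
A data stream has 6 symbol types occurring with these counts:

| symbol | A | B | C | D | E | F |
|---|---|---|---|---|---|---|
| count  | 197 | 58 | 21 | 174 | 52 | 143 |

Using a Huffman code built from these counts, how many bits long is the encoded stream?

1494

Build the Huffman tree bottom-up:
combine C(21), E(52) → 73
combine B(58), 73 → 131
combine 131, F(143) → 274
combine D(174), A(197) → 371
combine 274, 371 → 645
Each symbol's bit-cost is frequency × depth; summing gives 1494 bits (equivalently 73 + 131 + 274 + 371 + 645).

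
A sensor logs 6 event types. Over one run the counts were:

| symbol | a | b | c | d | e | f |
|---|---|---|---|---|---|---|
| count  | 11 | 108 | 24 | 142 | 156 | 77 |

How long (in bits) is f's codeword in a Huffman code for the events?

3

Build the tree from the bottom:
a(11) + c(24) → 35
35 + f(77) → 112
b(108) + 112 → 220
d(142) + e(156) → 298
220 + 298 → 518
f's leaf is at depth 3, giving a 3-bit codeword.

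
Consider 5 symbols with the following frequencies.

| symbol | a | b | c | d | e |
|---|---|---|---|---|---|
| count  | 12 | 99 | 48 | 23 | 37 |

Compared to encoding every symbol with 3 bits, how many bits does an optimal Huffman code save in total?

Fixed-length: 3 bits × 219 symbols = 657 bits.
Huffman merges:
merge a(12) and d(23): 35
merge 35 and e(37): 72
merge c(48) and 72: 120
merge b(99) and 120: 219
Huffman total = 35 + 72 + 120 + 219 = 446 bits.
Saving = 657 − 446 = 211 bits.

211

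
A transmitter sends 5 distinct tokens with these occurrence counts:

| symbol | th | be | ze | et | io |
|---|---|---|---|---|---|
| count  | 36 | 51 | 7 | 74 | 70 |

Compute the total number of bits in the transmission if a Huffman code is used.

Build the Huffman tree bottom-up:
merge ze(7) and th(36): 43
merge 43 and be(51): 94
merge io(70) and et(74): 144
merge 94 and 144: 238
The encoded length is the sum of every internal node's weight: 43 + 94 + 144 + 238 = 519 bits.

519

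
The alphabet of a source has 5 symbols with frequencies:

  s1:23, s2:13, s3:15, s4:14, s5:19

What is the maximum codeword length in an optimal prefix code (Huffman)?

3

Merge the two lowest-weight nodes at each step:
s2(13) + s4(14) → 27
s3(15) + s5(19) → 34
s1(23) + 27 → 50
34 + 50 → 84
Maximum depth reached is 3.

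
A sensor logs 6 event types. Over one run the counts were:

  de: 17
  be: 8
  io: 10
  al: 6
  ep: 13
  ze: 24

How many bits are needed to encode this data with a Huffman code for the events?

193

Greedily combine the two least-frequent nodes:
combine al(6), be(8) → 14
combine io(10), ep(13) → 23
combine 14, de(17) → 31
combine 23, ze(24) → 47
combine 31, 47 → 78
Each symbol's bit-cost is frequency × depth; summing gives 193 bits (equivalently 14 + 23 + 31 + 47 + 78).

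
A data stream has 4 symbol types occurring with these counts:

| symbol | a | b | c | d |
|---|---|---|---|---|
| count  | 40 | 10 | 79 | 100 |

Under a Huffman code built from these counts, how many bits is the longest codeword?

3

Merge the two lowest-weight nodes at each step:
merge b(10) and a(40): 50
merge 50 and c(79): 129
merge d(100) and 129: 229
Maximum depth reached is 3.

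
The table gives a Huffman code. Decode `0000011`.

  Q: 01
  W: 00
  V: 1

WWQV

Read left to right; each codeword is recognised as soon as it completes (prefix code):
  00→W | 00→W | 01→Q | 1→V
Decoded message: WWQV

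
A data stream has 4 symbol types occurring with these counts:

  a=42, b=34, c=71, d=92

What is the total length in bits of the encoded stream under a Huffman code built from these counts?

Build the Huffman tree bottom-up:
merge b(34) and a(42): 76
merge c(71) and 76: 147
merge d(92) and 147: 239
Each symbol's bit-cost is frequency × depth; summing gives 462 bits (equivalently 76 + 147 + 239).

462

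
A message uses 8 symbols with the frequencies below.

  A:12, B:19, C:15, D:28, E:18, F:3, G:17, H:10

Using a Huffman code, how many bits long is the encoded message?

351

Build the Huffman tree bottom-up:
merge F(3) and H(10): 13
merge A(12) and 13: 25
merge C(15) and G(17): 32
merge E(18) and B(19): 37
merge 25 and D(28): 53
merge 32 and 37: 69
merge 53 and 69: 122
Total encoded bits = sum of merged weights = 13 + 25 + 32 + 37 + 53 + 69 + 122 = 351.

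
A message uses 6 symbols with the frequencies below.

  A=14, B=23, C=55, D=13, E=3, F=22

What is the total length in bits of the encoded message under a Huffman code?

Merge the two smallest weights repeatedly:
combine E(3), D(13) → 16
combine A(14), 16 → 30
combine F(22), B(23) → 45
combine 30, 45 → 75
combine C(55), 75 → 130
The encoded length is the sum of every internal node's weight: 16 + 30 + 45 + 75 + 130 = 296 bits.

296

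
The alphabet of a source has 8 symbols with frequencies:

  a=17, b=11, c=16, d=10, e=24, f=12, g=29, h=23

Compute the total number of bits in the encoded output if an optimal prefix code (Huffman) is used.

418

Merge the two smallest weights repeatedly:
d(10) + b(11) → 21
f(12) + c(16) → 28
a(17) + 21 → 38
h(23) + e(24) → 47
28 + g(29) → 57
38 + 47 → 85
57 + 85 → 142
The encoded length is the sum of every internal node's weight: 21 + 28 + 38 + 47 + 57 + 85 + 142 = 418 bits.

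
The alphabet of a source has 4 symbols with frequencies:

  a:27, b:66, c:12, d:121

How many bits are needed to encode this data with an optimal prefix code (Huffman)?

370

Greedily combine the two least-frequent nodes:
merge c(12) and a(27): 39
merge 39 and b(66): 105
merge 105 and d(121): 226
Total encoded bits = sum of merged weights = 39 + 105 + 226 = 370.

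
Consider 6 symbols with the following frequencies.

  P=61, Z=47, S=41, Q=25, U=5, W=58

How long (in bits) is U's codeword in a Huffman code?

4

Repeatedly merge the two smallest:
U(5) + Q(25) → 30
30 + S(41) → 71
Z(47) + W(58) → 105
P(61) + 71 → 132
105 + 132 → 237
U's leaf is at depth 4, giving a 4-bit codeword.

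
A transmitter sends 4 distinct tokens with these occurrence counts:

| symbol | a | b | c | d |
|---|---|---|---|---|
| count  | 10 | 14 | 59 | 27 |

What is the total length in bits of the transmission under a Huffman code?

Greedily combine the two least-frequent nodes:
merge a(10) and b(14): 24
merge 24 and d(27): 51
merge 51 and c(59): 110
Each symbol's bit-cost is frequency × depth; summing gives 185 bits (equivalently 24 + 51 + 110).

185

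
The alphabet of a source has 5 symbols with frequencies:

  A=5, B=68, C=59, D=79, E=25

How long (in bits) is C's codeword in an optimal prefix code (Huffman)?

2

Huffman merges, smallest pair first:
A(5) + E(25) → 30
30 + C(59) → 89
B(68) + D(79) → 147
89 + 147 → 236
C sits 2 levels below the root, so its codeword is 2 bits.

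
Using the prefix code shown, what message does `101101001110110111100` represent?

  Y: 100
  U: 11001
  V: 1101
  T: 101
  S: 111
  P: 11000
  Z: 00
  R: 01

Read left to right; each codeword is recognised as soon as it completes (prefix code):
  101→T | 101→T | 00→Z | 111→S | 01→R | 101→T | 111→S | 00→Z
Decoded message: TTZSRTSZ

TTZSRTSZ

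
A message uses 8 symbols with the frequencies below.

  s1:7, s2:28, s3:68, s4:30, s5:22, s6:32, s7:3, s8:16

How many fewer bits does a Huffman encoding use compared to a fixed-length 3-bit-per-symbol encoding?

64

Fixed-length: 3 bits × 206 symbols = 618 bits.
Huffman merges:
merge s7(3) and s1(7): 10
merge 10 and s8(16): 26
merge s5(22) and 26: 48
merge s2(28) and s4(30): 58
merge s6(32) and 48: 80
merge 58 and s3(68): 126
merge 80 and 126: 206
Huffman total = 10 + 26 + 48 + 58 + 80 + 126 + 206 = 554 bits.
Saving = 618 − 554 = 64 bits.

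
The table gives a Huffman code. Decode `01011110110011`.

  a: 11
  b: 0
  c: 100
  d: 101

Read left to right; each codeword is recognised as soon as it completes (prefix code):
  0→b | 101→d | 11→a | 101→d | 100→c | 11→a
Decoded message: bdadca

bdadca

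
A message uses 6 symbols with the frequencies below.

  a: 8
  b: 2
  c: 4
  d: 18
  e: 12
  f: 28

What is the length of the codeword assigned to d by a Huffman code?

Build the tree from the bottom:
merge b(2) and c(4): 6
merge 6 and a(8): 14
merge e(12) and 14: 26
merge d(18) and 26: 44
merge f(28) and 44: 72
d's leaf is at depth 2, giving a 2-bit codeword.

2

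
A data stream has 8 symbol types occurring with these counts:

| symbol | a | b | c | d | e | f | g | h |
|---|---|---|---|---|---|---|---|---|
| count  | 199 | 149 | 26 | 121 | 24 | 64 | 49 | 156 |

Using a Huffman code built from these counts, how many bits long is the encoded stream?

2158

Greedily combine the two least-frequent nodes:
e(24) + c(26) → 50
g(49) + 50 → 99
f(64) + 99 → 163
d(121) + b(149) → 270
h(156) + 163 → 319
a(199) + 270 → 469
319 + 469 → 788
Each symbol's bit-cost is frequency × depth; summing gives 2158 bits (equivalently 50 + 99 + 163 + 270 + 319 + 469 + 788).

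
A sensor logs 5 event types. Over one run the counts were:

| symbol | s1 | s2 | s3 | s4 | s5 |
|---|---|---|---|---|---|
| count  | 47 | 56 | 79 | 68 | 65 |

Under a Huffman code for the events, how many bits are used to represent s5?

Huffman merges, smallest pair first:
merge s1(47) and s2(56): 103
merge s5(65) and s4(68): 133
merge s3(79) and 103: 182
merge 133 and 182: 315
The subtree containing s5 is merged 2 times, so code length = 2.

2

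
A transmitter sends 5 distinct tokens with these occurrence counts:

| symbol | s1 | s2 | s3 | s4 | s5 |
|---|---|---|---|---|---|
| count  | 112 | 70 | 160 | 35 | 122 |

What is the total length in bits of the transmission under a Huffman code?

1103

Build the Huffman tree bottom-up:
merge s4(35) and s2(70): 105
merge 105 and s1(112): 217
merge s5(122) and s3(160): 282
merge 217 and 282: 499
Each symbol's bit-cost is frequency × depth; summing gives 1103 bits (equivalently 105 + 217 + 282 + 499).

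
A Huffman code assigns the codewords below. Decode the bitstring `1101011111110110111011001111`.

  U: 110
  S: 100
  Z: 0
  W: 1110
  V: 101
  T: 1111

Read left to right; each codeword is recognised as soon as it completes (prefix code):
  110→U | 101→V | 1111→T | 110→U | 110→U | 1110→W | 110→U | 0→Z | 1111→T
Decoded message: UVTUUWUZT

UVTUUWUZT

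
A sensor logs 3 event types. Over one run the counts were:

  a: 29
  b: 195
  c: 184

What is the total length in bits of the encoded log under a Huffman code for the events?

621

Build the Huffman tree bottom-up:
merge a(29) and c(184): 213
merge b(195) and 213: 408
The encoded length is the sum of every internal node's weight: 213 + 408 = 621 bits.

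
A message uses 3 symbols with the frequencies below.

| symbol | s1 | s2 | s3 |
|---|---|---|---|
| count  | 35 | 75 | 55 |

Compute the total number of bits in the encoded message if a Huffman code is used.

255

Build the Huffman tree bottom-up:
s1(35) + s3(55) → 90
s2(75) + 90 → 165
Total encoded bits = sum of merged weights = 90 + 165 = 255.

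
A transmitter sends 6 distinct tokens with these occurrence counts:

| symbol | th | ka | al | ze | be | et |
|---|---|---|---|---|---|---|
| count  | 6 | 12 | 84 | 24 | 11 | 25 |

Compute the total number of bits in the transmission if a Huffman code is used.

Merge the two smallest weights repeatedly:
merge th(6) and be(11): 17
merge ka(12) and 17: 29
merge ze(24) and et(25): 49
merge 29 and 49: 78
merge 78 and al(84): 162
Each symbol's bit-cost is frequency × depth; summing gives 335 bits (equivalently 17 + 29 + 49 + 78 + 162).

335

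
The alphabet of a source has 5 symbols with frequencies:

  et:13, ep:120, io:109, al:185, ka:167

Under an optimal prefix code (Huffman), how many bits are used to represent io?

Huffman merges, smallest pair first:
combine et(13), io(109) → 122
combine ep(120), 122 → 242
combine ka(167), al(185) → 352
combine 242, 352 → 594
The subtree containing io is merged 3 times, so code length = 3.

3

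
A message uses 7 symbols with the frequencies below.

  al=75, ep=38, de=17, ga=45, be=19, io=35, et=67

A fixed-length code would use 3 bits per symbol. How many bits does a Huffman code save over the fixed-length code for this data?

106

Fixed-length: 3 bits × 296 symbols = 888 bits.
Huffman merges:
merge de(17) and be(19): 36
merge io(35) and 36: 71
merge ep(38) and ga(45): 83
merge et(67) and 71: 138
merge al(75) and 83: 158
merge 138 and 158: 296
Huffman total = 36 + 71 + 83 + 138 + 158 + 296 = 782 bits.
Saving = 888 − 782 = 106 bits.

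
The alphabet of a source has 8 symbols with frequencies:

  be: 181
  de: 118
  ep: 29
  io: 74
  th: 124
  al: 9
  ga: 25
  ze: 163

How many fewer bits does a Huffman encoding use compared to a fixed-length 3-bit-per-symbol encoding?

Fixed-length: 3 bits × 723 symbols = 2169 bits.
Huffman merges:
combine al(9), ga(25) → 34
combine ep(29), 34 → 63
combine 63, io(74) → 137
combine de(118), th(124) → 242
combine 137, ze(163) → 300
combine be(181), 242 → 423
combine 300, 423 → 723
Huffman total = 34 + 63 + 137 + 242 + 300 + 423 + 723 = 1922 bits.
Saving = 2169 − 1922 = 247 bits.

247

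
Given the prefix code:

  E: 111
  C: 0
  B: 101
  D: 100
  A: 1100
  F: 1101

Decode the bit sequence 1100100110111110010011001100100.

Read left to right; each codeword is recognised as soon as it completes (prefix code):
  1100→A | 100→D | 1101→F | 111→E | 100→D | 100→D | 1100→A | 1100→A | 100→D
Decoded message: ADFEDDAAD

ADFEDDAAD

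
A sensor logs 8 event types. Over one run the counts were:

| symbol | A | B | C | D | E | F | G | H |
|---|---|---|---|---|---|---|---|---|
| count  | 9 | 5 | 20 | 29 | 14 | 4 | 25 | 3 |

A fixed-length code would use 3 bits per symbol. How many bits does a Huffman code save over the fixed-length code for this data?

Fixed-length: 3 bits × 109 symbols = 327 bits.
Huffman merges:
merge H(3) and F(4): 7
merge B(5) and 7: 12
merge A(9) and 12: 21
merge E(14) and C(20): 34
merge 21 and G(25): 46
merge D(29) and 34: 63
merge 46 and 63: 109
Huffman total = 7 + 12 + 21 + 34 + 46 + 63 + 109 = 292 bits.
Saving = 327 − 292 = 35 bits.

35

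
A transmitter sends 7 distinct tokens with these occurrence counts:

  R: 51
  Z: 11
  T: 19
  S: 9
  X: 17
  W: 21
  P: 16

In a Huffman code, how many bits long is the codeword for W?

Repeatedly merge the two smallest:
combine S(9), Z(11) → 20
combine P(16), X(17) → 33
combine T(19), 20 → 39
combine W(21), 33 → 54
combine 39, R(51) → 90
combine 54, 90 → 144
W's leaf is at depth 2, giving a 2-bit codeword.

2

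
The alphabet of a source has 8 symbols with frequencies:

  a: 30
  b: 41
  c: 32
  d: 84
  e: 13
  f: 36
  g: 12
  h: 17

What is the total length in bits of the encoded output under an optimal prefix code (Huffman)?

Merge the two smallest weights repeatedly:
combine g(12), e(13) → 25
combine h(17), 25 → 42
combine a(30), c(32) → 62
combine f(36), b(41) → 77
combine 42, 62 → 104
combine 77, d(84) → 161
combine 104, 161 → 265
Each symbol's bit-cost is frequency × depth; summing gives 736 bits (equivalently 25 + 42 + 62 + 77 + 104 + 161 + 265).

736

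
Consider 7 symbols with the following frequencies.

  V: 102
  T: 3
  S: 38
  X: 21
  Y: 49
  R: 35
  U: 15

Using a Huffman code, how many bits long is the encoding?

642

Greedily combine the two least-frequent nodes:
combine T(3), U(15) → 18
combine 18, X(21) → 39
combine R(35), S(38) → 73
combine 39, Y(49) → 88
combine 73, 88 → 161
combine V(102), 161 → 263
The encoded length is the sum of every internal node's weight: 18 + 39 + 73 + 88 + 161 + 263 = 642 bits.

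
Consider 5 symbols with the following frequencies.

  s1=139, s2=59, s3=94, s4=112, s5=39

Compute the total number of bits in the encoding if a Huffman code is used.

Greedily combine the two least-frequent nodes:
merge s5(39) and s2(59): 98
merge s3(94) and 98: 192
merge s4(112) and s1(139): 251
merge 192 and 251: 443
The encoded length is the sum of every internal node's weight: 98 + 192 + 251 + 443 = 984 bits.

984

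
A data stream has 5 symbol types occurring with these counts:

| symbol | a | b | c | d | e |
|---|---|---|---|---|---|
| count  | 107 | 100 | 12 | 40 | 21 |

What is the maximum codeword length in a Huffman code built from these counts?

Merge the two lowest-weight nodes at each step:
merge c(12) and e(21): 33
merge 33 and d(40): 73
merge 73 and b(100): 173
merge a(107) and 173: 280
The first pair merged (c, e) ends up deepest, at depth 4.

4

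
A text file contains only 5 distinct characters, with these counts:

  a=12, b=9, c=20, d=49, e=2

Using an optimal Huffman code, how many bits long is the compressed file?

169

Merge the two smallest weights repeatedly:
merge e(2) and b(9): 11
merge 11 and a(12): 23
merge c(20) and 23: 43
merge 43 and d(49): 92
Each symbol's bit-cost is frequency × depth; summing gives 169 bits (equivalently 11 + 23 + 43 + 92).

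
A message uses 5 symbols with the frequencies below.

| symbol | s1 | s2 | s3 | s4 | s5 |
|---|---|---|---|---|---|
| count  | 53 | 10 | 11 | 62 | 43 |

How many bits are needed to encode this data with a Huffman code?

379

Build the Huffman tree bottom-up:
s2(10) + s3(11) → 21
21 + s5(43) → 64
s1(53) + s4(62) → 115
64 + 115 → 179
Each symbol's bit-cost is frequency × depth; summing gives 379 bits (equivalently 21 + 64 + 115 + 179).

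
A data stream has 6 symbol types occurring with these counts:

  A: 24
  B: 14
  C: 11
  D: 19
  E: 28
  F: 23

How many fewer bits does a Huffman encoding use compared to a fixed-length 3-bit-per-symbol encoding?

52

Fixed-length: 3 bits × 119 symbols = 357 bits.
Huffman merges:
merge C(11) and B(14): 25
merge D(19) and F(23): 42
merge A(24) and 25: 49
merge E(28) and 42: 70
merge 49 and 70: 119
Huffman total = 25 + 42 + 49 + 70 + 119 = 305 bits.
Saving = 357 − 305 = 52 bits.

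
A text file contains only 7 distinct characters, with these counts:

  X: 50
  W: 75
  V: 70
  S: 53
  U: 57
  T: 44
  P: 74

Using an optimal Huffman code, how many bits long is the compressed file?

1194

Build the Huffman tree bottom-up:
T(44) + X(50) → 94
S(53) + U(57) → 110
V(70) + P(74) → 144
W(75) + 94 → 169
110 + 144 → 254
169 + 254 → 423
Each symbol's bit-cost is frequency × depth; summing gives 1194 bits (equivalently 94 + 110 + 144 + 169 + 254 + 423).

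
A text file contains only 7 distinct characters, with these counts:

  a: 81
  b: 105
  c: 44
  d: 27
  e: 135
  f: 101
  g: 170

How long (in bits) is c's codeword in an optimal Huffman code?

4

Repeatedly merge the two smallest:
combine d(27), c(44) → 71
combine 71, a(81) → 152
combine f(101), b(105) → 206
combine e(135), 152 → 287
combine g(170), 206 → 376
combine 287, 376 → 663
The subtree containing c is merged 4 times, so code length = 4.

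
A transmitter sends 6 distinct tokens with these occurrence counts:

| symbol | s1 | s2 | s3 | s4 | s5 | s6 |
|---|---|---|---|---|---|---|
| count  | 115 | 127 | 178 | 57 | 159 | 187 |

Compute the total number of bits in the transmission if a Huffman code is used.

2104

Build the Huffman tree bottom-up:
s4(57) + s1(115) → 172
s2(127) + s5(159) → 286
172 + s3(178) → 350
s6(187) + 286 → 473
350 + 473 → 823
Total encoded bits = sum of merged weights = 172 + 286 + 350 + 473 + 823 = 2104.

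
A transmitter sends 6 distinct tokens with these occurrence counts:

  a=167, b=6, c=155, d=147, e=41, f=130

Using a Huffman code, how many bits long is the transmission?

1516

Build the Huffman tree bottom-up:
combine b(6), e(41) → 47
combine 47, f(130) → 177
combine d(147), c(155) → 302
combine a(167), 177 → 344
combine 302, 344 → 646
Total encoded bits = sum of merged weights = 47 + 177 + 302 + 344 + 646 = 1516.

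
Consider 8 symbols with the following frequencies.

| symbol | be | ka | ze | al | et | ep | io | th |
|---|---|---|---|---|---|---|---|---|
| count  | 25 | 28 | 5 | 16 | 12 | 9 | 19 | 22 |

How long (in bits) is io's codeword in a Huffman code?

3

Huffman merges, smallest pair first:
merge ze(5) and ep(9): 14
merge et(12) and 14: 26
merge al(16) and io(19): 35
merge th(22) and be(25): 47
merge 26 and ka(28): 54
merge 35 and 47: 82
merge 54 and 82: 136
The subtree containing io is merged 3 times, so code length = 3.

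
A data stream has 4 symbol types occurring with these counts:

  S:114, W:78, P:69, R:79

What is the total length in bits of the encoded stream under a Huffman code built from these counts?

Merge the two smallest weights repeatedly:
merge P(69) and W(78): 147
merge R(79) and S(114): 193
merge 147 and 193: 340
Total encoded bits = sum of merged weights = 147 + 193 + 340 = 680.

680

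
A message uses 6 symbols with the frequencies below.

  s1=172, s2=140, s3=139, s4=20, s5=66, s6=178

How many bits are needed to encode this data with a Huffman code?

1741

Greedily combine the two least-frequent nodes:
combine s4(20), s5(66) → 86
combine 86, s3(139) → 225
combine s2(140), s1(172) → 312
combine s6(178), 225 → 403
combine 312, 403 → 715
Each symbol's bit-cost is frequency × depth; summing gives 1741 bits (equivalently 86 + 225 + 312 + 403 + 715).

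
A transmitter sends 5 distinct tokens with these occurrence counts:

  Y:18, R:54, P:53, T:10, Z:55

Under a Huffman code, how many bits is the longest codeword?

Merge the two lowest-weight nodes at each step:
combine T(10), Y(18) → 28
combine 28, P(53) → 81
combine R(54), Z(55) → 109
combine 81, 109 → 190
The rarest symbols sit at the bottom; the longest codeword is 3 bits.

3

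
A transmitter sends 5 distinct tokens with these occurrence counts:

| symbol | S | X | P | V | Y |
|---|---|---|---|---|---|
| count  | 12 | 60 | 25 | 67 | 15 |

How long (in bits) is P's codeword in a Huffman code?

Build the tree from the bottom:
merge S(12) and Y(15): 27
merge P(25) and 27: 52
merge 52 and X(60): 112
merge V(67) and 112: 179
P sits 3 levels below the root, so its codeword is 3 bits.

3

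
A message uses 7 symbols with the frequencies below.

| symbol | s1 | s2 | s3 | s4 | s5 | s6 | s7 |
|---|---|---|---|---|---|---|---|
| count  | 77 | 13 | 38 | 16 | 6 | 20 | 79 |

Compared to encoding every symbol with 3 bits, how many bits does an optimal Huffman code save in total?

Fixed-length: 3 bits × 249 symbols = 747 bits.
Huffman merges:
merge s5(6) and s2(13): 19
merge s4(16) and 19: 35
merge s6(20) and 35: 55
merge s3(38) and 55: 93
merge s1(77) and s7(79): 156
merge 93 and 156: 249
Huffman total = 19 + 35 + 55 + 93 + 156 + 249 = 607 bits.
Saving = 747 − 607 = 140 bits.

140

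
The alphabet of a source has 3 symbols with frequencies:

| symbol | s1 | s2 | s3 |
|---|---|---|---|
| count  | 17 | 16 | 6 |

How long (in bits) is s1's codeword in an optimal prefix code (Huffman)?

1

Repeatedly merge the two smallest:
combine s3(6), s2(16) → 22
combine s1(17), 22 → 39
s1 is a child of the root — depth 1, so its codeword is a single bit.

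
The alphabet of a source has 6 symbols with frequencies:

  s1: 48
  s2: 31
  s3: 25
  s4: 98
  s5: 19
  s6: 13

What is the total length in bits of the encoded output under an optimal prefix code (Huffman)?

538

Greedily combine the two least-frequent nodes:
combine s6(13), s5(19) → 32
combine s3(25), s2(31) → 56
combine 32, s1(48) → 80
combine 56, 80 → 136
combine s4(98), 136 → 234
The encoded length is the sum of every internal node's weight: 32 + 56 + 80 + 136 + 234 = 538 bits.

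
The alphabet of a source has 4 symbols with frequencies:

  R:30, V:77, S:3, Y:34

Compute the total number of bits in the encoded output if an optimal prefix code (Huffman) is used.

Greedily combine the two least-frequent nodes:
S(3) + R(30) → 33
33 + Y(34) → 67
67 + V(77) → 144
Each symbol's bit-cost is frequency × depth; summing gives 244 bits (equivalently 33 + 67 + 144).

244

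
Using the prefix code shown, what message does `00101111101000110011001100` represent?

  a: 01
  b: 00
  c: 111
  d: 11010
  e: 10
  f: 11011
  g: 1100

becdbggg

Read left to right; each codeword is recognised as soon as it completes (prefix code):
  00→b | 10→e | 111→c | 11010→d | 00→b | 1100→g | 1100→g | 1100→g
Decoded message: becdbggg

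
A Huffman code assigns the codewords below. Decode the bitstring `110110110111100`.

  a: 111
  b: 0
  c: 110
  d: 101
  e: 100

Read left to right; each codeword is recognised as soon as it completes (prefix code):
  110→c | 110→c | 110→c | 111→a | 100→e
Decoded message: cccae

cccae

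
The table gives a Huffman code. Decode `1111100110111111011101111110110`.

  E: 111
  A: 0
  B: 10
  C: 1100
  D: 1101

Read left to right; each codeword is recognised as soon as it completes (prefix code):
  111→E | 1100→C | 1101→D | 111→E | 1101→D | 1101→D | 111→E | 1101→D | 10→B
Decoded message: ECDEDDEDB

ECDEDDEDB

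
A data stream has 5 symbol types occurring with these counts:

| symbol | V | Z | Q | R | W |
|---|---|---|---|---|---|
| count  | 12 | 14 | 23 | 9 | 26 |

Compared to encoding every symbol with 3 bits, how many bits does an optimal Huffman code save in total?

Fixed-length: 3 bits × 84 symbols = 252 bits.
Huffman merges:
combine R(9), V(12) → 21
combine Z(14), 21 → 35
combine Q(23), W(26) → 49
combine 35, 49 → 84
Huffman total = 21 + 35 + 49 + 84 = 189 bits.
Saving = 252 − 189 = 63 bits.

63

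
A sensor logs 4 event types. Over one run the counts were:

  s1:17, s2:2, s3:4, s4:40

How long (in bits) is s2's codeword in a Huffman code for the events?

3

Build the tree from the bottom:
s2(2) + s3(4) → 6
6 + s1(17) → 23
23 + s4(40) → 63
s2 sits 3 levels below the root, so its codeword is 3 bits.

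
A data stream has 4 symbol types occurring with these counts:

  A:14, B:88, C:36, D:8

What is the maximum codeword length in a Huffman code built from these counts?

Merge the two lowest-weight nodes at each step:
D(8) + A(14) → 22
22 + C(36) → 58
58 + B(88) → 146
The rarest symbols sit at the bottom; the longest codeword is 3 bits.

3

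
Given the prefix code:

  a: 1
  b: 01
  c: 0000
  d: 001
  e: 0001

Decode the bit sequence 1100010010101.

aaedbb

Read left to right; each codeword is recognised as soon as it completes (prefix code):
  1→a | 1→a | 0001→e | 001→d | 01→b | 01→b
Decoded message: aaedbb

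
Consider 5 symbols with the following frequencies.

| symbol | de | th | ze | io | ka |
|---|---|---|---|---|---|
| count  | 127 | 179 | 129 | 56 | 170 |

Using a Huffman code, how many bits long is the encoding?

1505

Greedily combine the two least-frequent nodes:
merge io(56) and de(127): 183
merge ze(129) and ka(170): 299
merge th(179) and 183: 362
merge 299 and 362: 661
The encoded length is the sum of every internal node's weight: 183 + 299 + 362 + 661 = 1505 bits.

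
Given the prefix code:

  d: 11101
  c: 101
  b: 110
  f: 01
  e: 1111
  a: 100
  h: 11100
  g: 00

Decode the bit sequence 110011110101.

Read left to right; each codeword is recognised as soon as it completes (prefix code):
  110→b | 01→f | 11101→d | 01→f
Decoded message: bfdf

bfdf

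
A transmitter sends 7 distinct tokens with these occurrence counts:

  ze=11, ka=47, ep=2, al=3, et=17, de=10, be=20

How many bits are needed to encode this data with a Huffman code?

Merge the two smallest weights repeatedly:
merge ep(2) and al(3): 5
merge 5 and de(10): 15
merge ze(11) and 15: 26
merge et(17) and be(20): 37
merge 26 and 37: 63
merge ka(47) and 63: 110
Each symbol's bit-cost is frequency × depth; summing gives 256 bits (equivalently 5 + 15 + 26 + 37 + 63 + 110).

256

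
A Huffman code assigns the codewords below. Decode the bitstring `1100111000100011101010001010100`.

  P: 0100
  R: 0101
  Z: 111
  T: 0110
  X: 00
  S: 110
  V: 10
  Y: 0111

Read left to right; each codeword is recognised as soon as it completes (prefix code):
  110→S | 0111→Y | 00→X | 0100→P | 0111→Y | 0101→R | 00→X | 0101→R | 0100→P
Decoded message: SYXPYRXRP

SYXPYRXRP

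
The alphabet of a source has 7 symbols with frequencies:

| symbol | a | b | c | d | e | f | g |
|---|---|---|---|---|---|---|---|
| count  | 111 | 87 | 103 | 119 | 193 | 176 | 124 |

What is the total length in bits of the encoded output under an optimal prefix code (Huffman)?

Build the Huffman tree bottom-up:
merge b(87) and c(103): 190
merge a(111) and d(119): 230
merge g(124) and f(176): 300
merge 190 and e(193): 383
merge 230 and 300: 530
merge 383 and 530: 913
Each symbol's bit-cost is frequency × depth; summing gives 2546 bits (equivalently 190 + 230 + 300 + 383 + 530 + 913).

2546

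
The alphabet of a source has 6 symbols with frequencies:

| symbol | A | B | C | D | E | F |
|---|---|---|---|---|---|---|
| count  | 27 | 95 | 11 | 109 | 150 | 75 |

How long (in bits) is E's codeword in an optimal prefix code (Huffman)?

2

Build the tree from the bottom:
merge C(11) and A(27): 38
merge 38 and F(75): 113
merge B(95) and D(109): 204
merge 113 and E(150): 263
merge 204 and 263: 467
The subtree containing E is merged 2 times, so code length = 2.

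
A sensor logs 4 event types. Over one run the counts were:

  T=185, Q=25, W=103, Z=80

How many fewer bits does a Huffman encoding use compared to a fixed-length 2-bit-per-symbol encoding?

80

Fixed-length: 2 bits × 393 symbols = 786 bits.
Huffman merges:
combine Q(25), Z(80) → 105
combine W(103), 105 → 208
combine T(185), 208 → 393
Huffman total = 105 + 208 + 393 = 706 bits.
Saving = 786 − 706 = 80 bits.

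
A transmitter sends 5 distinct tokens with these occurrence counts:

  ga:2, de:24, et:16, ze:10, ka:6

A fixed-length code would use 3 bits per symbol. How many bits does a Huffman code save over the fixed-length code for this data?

56

Fixed-length: 3 bits × 58 symbols = 174 bits.
Huffman merges:
ga(2) + ka(6) → 8
8 + ze(10) → 18
et(16) + 18 → 34
de(24) + 34 → 58
Huffman total = 8 + 18 + 34 + 58 = 118 bits.
Saving = 174 − 118 = 56 bits.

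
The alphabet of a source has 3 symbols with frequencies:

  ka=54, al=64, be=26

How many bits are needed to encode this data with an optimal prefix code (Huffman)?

Greedily combine the two least-frequent nodes:
combine be(26), ka(54) → 80
combine al(64), 80 → 144
Each symbol's bit-cost is frequency × depth; summing gives 224 bits (equivalently 80 + 144).

224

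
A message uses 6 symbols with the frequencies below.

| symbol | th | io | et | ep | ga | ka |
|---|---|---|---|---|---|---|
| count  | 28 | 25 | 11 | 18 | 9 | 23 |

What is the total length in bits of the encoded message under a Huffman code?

Greedily combine the two least-frequent nodes:
combine ga(9), et(11) → 20
combine ep(18), 20 → 38
combine ka(23), io(25) → 48
combine th(28), 38 → 66
combine 48, 66 → 114
The encoded length is the sum of every internal node's weight: 20 + 38 + 48 + 66 + 114 = 286 bits.

286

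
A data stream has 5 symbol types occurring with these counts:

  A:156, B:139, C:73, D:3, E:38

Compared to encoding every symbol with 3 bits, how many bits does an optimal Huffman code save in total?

410

Fixed-length: 3 bits × 409 symbols = 1227 bits.
Huffman merges:
combine D(3), E(38) → 41
combine 41, C(73) → 114
combine 114, B(139) → 253
combine A(156), 253 → 409
Huffman total = 41 + 114 + 253 + 409 = 817 bits.
Saving = 1227 − 817 = 410 bits.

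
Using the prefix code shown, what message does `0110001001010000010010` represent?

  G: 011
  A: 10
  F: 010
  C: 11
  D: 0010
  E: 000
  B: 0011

GEAFAEFF

Read left to right; each codeword is recognised as soon as it completes (prefix code):
  011→G | 000→E | 10→A | 010→F | 10→A | 000→E | 010→F | 010→F
Decoded message: GEAFAEFF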